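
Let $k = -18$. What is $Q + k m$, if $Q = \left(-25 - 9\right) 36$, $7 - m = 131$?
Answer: $1008$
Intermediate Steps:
$m = -124$ ($m = 7 - 131 = -124$)
$Q = -1224$ ($Q = \left(-34\right) 36 = -1224$)
$Q + k m = -1224 - -2232 = -1224 + 2232 = 1008$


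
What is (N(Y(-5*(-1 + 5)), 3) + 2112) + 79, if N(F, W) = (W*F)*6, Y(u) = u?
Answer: 1831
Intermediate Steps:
N(F, W) = 6*F*W (N(F, W) = (F*W)*6 = 6*F*W)
(N(Y(-5*(-1 + 5)), 3) + 2112) + 79 = (6*(-5*(-1 + 5))*3 + 2112) + 79 = (6*(-5*4)*3 + 2112) + 79 = (6*(-20)*3 + 2112) + 79 = (-360 + 2112) + 79 = 1752 + 79 = 1831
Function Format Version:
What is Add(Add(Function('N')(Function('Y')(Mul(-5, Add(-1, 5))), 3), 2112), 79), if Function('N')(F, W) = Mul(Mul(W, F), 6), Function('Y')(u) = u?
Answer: 1831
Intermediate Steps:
Function('N')(F, W) = Mul(6, F, W) (Function('N')(F, W) = Mul(Mul(F, W), 6) = Mul(6, F, W))
Add(Add(Function('N')(Function('Y')(Mul(-5, Add(-1, 5))), 3), 2112), 79) = Add(Add(Mul(6, Mul(-5, Add(-1, 5)), 3), 2112), 79) = Add(Add(Mul(6, Mul(-5, 4), 3), 2112), 79) = Add(Add(Mul(6, -20, 3), 2112), 79) = Add(Add(-360, 2112), 79) = Add(1752, 79) = 1831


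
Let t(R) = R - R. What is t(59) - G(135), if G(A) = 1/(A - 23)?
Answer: -1/112 ≈ -0.0089286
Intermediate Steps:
G(A) = 1/(-23 + A)
t(R) = 0
t(59) - G(135) = 0 - 1/(-23 + 135) = 0 - 1/112 = -1/112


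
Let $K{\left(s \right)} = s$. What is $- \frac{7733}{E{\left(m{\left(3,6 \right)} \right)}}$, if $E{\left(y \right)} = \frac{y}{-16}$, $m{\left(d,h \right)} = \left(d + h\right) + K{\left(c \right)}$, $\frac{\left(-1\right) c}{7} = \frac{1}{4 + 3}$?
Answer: $15466$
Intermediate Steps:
$c = -1$ ($c = - \frac{7}{4 + 3} = - \frac{7}{7} = \left(-7\right) \frac{1}{7} = -1$)
$m{\left(d,h \right)} = -1 + d + h$ ($m{\left(d,h \right)} = \left(d + h\right) - 1 = -1 + d + h$)
$E{\left(y \right)} = - \frac{y}{16}$ ($E{\left(y \right)} = y \left(- \frac{1}{16}\right) = - \frac{y}{16}$)
$- \frac{7733}{E{\left(m{\left(3,6 \right)} \right)}} = - \frac{7733}{\left(- \frac{1}{16}\right) \left(-1 + 3 + 6\right)} = - \frac{7733}{\left(- \frac{1}{16}\right) 8} = - \frac{7733}{- \frac{1}{2}} = \left(-7733\right) \left(-2\right) = 15466$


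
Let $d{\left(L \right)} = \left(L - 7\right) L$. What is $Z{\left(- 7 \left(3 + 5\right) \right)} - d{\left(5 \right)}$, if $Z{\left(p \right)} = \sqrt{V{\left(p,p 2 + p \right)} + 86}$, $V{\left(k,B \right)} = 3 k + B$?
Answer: $10 + 5 i \sqrt{10} \approx 10.0 + 15.811 i$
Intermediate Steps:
$V{\left(k,B \right)} = B + 3 k$
$d{\left(L \right)} = L \left(-7 + L\right)$ ($d{\left(L \right)} = \left(-7 + L\right) L = L \left(-7 + L\right)$)
$Z{\left(p \right)} = \sqrt{86 + 6 p}$ ($Z{\left(p \right)} = \sqrt{\left(\left(p 2 + p\right) + 3 p\right) + 86} = \sqrt{\left(\left(2 p + p\right) + 3 p\right) + 86} = \sqrt{\left(3 p + 3 p\right) + 86} = \sqrt{6 p + 86} = \sqrt{86 + 6 p}$)
$Z{\left(- 7 \left(3 + 5\right) \right)} - d{\left(5 \right)} = \sqrt{86 + 6 \left(- 7 \left(3 + 5\right)\right)} - 5 \left(-7 + 5\right) = \sqrt{86 + 6 \left(\left(-7\right) 8\right)} - 5 \left(-2\right) = \sqrt{86 + 6 \left(-56\right)} - -10 = \sqrt{86 - 336} + 10 = \sqrt{-250} + 10 = 5 i \sqrt{10} + 10 = 10 + 5 i \sqrt{10}$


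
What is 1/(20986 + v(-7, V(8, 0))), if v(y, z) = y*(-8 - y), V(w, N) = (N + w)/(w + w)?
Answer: 1/20993 ≈ 4.7635e-5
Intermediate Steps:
V(w, N) = (N + w)/(2*w) (V(w, N) = (N + w)/((2*w)) = (N + w)*(1/(2*w)) = (N + w)/(2*w))
1/(20986 + v(-7, V(8, 0))) = 1/(20986 - 1*(-7)*(8 - 7)) = 1/(20986 - 1*(-7)*1) = 1/(20986 + 7) = 1/20993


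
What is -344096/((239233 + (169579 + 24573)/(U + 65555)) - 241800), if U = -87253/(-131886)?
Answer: 2975010654054368/22168352583689 ≈ 134.20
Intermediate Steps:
U = 87253/131886 (U = -87253*(-1/131886) = 87253/131886 ≈ 0.66158)
-344096/((239233 + (169579 + 24573)/(U + 65555)) - 241800) = -344096/((239233 + (169579 + 24573)/(87253/131886 + 65555)) - 241800) = -344096/((239233 + 194152/(8645873983/131886)) - 241800) = -344096/((239233 + 194152*(131886/8645873983)) - 241800) = -344096/((239233 + 25605930672/8645873983) - 241800) = -344096/(2068403976505711/8645873983 - 241800) = -344096/(-22168352583689/8645873983) = -344096*(-8645873983/22168352583689) = 2975010654054368/22168352583689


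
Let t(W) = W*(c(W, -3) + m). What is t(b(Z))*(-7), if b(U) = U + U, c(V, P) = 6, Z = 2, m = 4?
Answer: -280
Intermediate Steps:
b(U) = 2*U
t(W) = 10*W (t(W) = W*(6 + 4) = W*10 = 10*W)
t(b(Z))*(-7) = (10*(2*2))*(-7) = (10*4)*(-7) = 40*(-7) = -280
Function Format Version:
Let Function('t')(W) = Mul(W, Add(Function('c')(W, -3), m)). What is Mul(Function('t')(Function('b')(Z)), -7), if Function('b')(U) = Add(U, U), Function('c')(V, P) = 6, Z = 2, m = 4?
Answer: -280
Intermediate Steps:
Function('b')(U) = Mul(2, U)
Function('t')(W) = Mul(10, W) (Function('t')(W) = Mul(W, Add(6, 4)) = Mul(W, 10) = Mul(10, W))
Mul(Function('t')(Function('b')(Z)), -7) = Mul(Mul(10, Mul(2, 2)), -7) = Mul(Mul(10, 4), -7) = Mul(40, -7) = -280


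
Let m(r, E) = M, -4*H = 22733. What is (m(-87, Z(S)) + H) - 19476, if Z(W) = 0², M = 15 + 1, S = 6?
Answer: -100573/4 ≈ -25143.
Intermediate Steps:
M = 16
H = -22733/4 (H = -¼*22733 = -22733/4 ≈ -5683.3)
Z(W) = 0
m(r, E) = 16
(m(-87, Z(S)) + H) - 19476 = (16 - 22733/4) - 19476 = -22669/4 - 19476 = -100573/4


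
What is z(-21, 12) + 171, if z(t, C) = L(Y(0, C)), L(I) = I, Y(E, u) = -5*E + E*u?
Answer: 171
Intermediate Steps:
z(t, C) = 0 (z(t, C) = 0*(-5 + C) = 0)
z(-21, 12) + 171 = 0 + 171 = 171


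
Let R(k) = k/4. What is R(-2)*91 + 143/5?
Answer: -169/10 ≈ -16.900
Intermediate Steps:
R(k) = k/4 (R(k) = k*(¼) = k/4)
R(-2)*91 + 143/5 = ((¼)*(-2))*91 + 143/5 = -½*91 + 143*(⅕) = -91/2 + 143/5 = -169/10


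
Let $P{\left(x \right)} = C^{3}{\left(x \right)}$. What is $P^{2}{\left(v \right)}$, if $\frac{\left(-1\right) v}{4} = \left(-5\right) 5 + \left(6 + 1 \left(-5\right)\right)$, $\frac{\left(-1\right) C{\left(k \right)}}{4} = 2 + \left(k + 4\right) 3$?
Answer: $3107431799429791744$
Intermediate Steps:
$C{\left(k \right)} = -56 - 12 k$ ($C{\left(k \right)} = - 4 \left(2 + \left(k + 4\right) 3\right) = - 4 \left(2 + \left(4 + k\right) 3\right) = - 4 \left(2 + \left(12 + 3 k\right)\right) = - 4 \left(14 + 3 k\right) = -56 - 12 k$)
$v = 96$ ($v = - 4 \left(\left(-5\right) 5 + \left(6 + 1 \left(-5\right)\right)\right) = - 4 \left(-25 + \left(6 - 5\right)\right) = - 4 \left(-25 + 1\right) = \left(-4\right) \left(-24\right) = 96$)
$P{\left(x \right)} = \left(-56 - 12 x\right)^{3}$
$P^{2}{\left(v \right)} = \left(- 64 \left(14 + 3 \cdot 96\right)^{3}\right)^{2} = \left(- 64 \left(14 + 288\right)^{3}\right)^{2} = \left(- 64 \cdot 302^{3}\right)^{2} = \left(\left(-64\right) 27543608\right)^{2} = \left(-1762790912\right)^{2} = 3107431799429791744$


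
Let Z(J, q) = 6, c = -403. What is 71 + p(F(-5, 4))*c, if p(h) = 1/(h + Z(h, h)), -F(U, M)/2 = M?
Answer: 545/2 ≈ 272.50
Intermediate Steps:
F(U, M) = -2*M
p(h) = 1/(6 + h) (p(h) = 1/(h + 6) = 1/(6 + h))
71 + p(F(-5, 4))*c = 71 - 403/(6 - 2*4) = 71 - 403/(6 - 8) = 71 - 403/(-2) = 71 - ½*(-403) = 71 + 403/2 = 545/2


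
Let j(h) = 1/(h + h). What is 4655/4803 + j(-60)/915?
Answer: 170371399/175789800 ≈ 0.96918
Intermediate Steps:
j(h) = 1/(2*h)
4655/4803 + j(-60)/915 = 4655/4803 + ((½)/(-60))/915 = 4655*(1/4803) + ((½)*(-1/60))*(1/915) = 4655/4803 - 1/120*1/915 = 4655/4803 - 1/109800 = 170371399/175789800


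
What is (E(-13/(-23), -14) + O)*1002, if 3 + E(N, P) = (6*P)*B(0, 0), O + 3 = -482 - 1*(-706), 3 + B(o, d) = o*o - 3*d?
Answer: 470940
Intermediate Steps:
B(o, d) = -3 + o**2 - 3*d (B(o, d) = -3 + (o*o - 3*d) = -3 + (o**2 - 3*d) = -3 + o**2 - 3*d)
O = 221 (O = -3 + (-482 - 1*(-706)) = -3 + (-482 + 706) = -3 + 224 = 221)
E(N, P) = -3 - 18*P (E(N, P) = -3 + (6*P)*(-3 + 0**2 - 3*0) = -3 + (6*P)*(-3 + 0 + 0) = -3 + (6*P)*(-3) = -3 - 18*P)
(E(-13/(-23), -14) + O)*1002 = ((-3 - 18*(-14)) + 221)*1002 = ((-3 + 252) + 221)*1002 = (249 + 221)*1002 = 470*1002 = 470940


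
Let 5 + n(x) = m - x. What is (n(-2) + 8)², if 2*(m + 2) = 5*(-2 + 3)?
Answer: 121/4 ≈ 30.250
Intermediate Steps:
m = ½ (m = -2 + (5*(-2 + 3))/2 = -2 + (5*1)/2 = -2 + (½)*5 = -2 + 5/2 = ½ ≈ 0.50000)
n(x) = -9/2 - x (n(x) = -5 + (½ - x) = -9/2 - x)
(n(-2) + 8)² = ((-9/2 - 1*(-2)) + 8)² = ((-9/2 + 2) + 8)² = (-5/2 + 8)² = (11/2)² = 121/4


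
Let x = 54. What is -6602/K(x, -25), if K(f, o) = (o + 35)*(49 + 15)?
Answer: -3301/320 ≈ -10.316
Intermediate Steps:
K(f, o) = 2240 + 64*o (K(f, o) = (35 + o)*64 = 2240 + 64*o)
-6602/K(x, -25) = -6602/(2240 + 64*(-25)) = -6602/(2240 - 1600) = -6602/640 = -6602*1/640 = -3301/320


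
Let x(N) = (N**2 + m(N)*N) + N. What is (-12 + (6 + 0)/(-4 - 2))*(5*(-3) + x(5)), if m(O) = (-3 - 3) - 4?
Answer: 455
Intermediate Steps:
m(O) = -10 (m(O) = -6 - 4 = -10)
x(N) = N**2 - 9*N (x(N) = (N**2 - 10*N) + N = N**2 - 9*N)
(-12 + (6 + 0)/(-4 - 2))*(5*(-3) + x(5)) = (-12 + (6 + 0)/(-4 - 2))*(5*(-3) + 5*(-9 + 5)) = (-12 + 6/(-6))*(-15 + 5*(-4)) = (-12 + 6*(-1/6))*(-15 - 20) = (-12 - 1)*(-35) = -13*(-35) = 455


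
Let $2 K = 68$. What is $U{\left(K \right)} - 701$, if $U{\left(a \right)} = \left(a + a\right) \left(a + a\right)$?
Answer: $3923$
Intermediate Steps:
$K = 34$ ($K = \frac{1}{2} \cdot 68 = 34$)
$U{\left(a \right)} = 4 a^{2}$ ($U{\left(a \right)} = 2 a 2 a = 4 a^{2}$)
$U{\left(K \right)} - 701 = 4 \cdot 34^{2} - 701 = 4 \cdot 1156 - 701 = 4624 - 701 = 3923$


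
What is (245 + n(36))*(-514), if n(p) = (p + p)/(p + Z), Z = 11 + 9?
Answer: -886136/7 ≈ -1.2659e+5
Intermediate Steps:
Z = 20
n(p) = 2*p/(20 + p) (n(p) = (p + p)/(p + 20) = (2*p)/(20 + p) = 2*p/(20 + p))
(245 + n(36))*(-514) = (245 + 2*36/(20 + 36))*(-514) = (245 + 2*36/56)*(-514) = (245 + 2*36*(1/56))*(-514) = (245 + 9/7)*(-514) = (1724/7)*(-514) = -886136/7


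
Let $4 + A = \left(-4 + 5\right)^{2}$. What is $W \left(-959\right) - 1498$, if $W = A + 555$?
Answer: $-530866$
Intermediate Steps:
$A = -3$ ($A = -4 + \left(-4 + 5\right)^{2} = -4 + 1^{2} = -4 + 1 = -3$)
$W = 552$ ($W = -3 + 555 = 552$)
$W \left(-959\right) - 1498 = 552 \left(-959\right) - 1498 = -529368 - 1498 = -530866$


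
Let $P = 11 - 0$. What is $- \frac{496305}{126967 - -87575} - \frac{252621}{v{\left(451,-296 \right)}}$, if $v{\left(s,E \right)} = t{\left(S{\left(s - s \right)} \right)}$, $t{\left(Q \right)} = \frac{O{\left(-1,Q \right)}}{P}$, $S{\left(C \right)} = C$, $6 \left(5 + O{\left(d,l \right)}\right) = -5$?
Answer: $\frac{397448710193}{834330} \approx 4.7637 \cdot 10^{5}$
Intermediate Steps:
$O{\left(d,l \right)} = - \frac{35}{6}$ ($O{\left(d,l \right)} = -5 + \frac{1}{6} \left(-5\right) = -5 - \frac{5}{6} = - \frac{35}{6}$)
$P = 11$ ($P = 11 + 0 = 11$)
$t{\left(Q \right)} = - \frac{35}{66}$ ($t{\left(Q \right)} = - \frac{35}{6 \cdot 11} = \left(- \frac{35}{6}\right) \frac{1}{11} = - \frac{35}{66}$)
$v{\left(s,E \right)} = - \frac{35}{66}$
$- \frac{496305}{126967 - -87575} - \frac{252621}{v{\left(451,-296 \right)}} = - \frac{496305}{126967 - -87575} - \frac{252621}{- \frac{35}{66}} = - \frac{496305}{126967 + 87575} - - \frac{16672986}{35} = - \frac{496305}{214542} + \frac{16672986}{35} = \left(-496305\right) \frac{1}{214542} + \frac{16672986}{35} = - \frac{55145}{23838} + \frac{16672986}{35} = \frac{397448710193}{834330}$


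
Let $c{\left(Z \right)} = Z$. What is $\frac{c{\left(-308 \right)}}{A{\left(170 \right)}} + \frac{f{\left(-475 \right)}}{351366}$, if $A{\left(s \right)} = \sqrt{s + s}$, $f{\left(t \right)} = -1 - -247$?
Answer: $\frac{41}{58561} - \frac{154 \sqrt{85}}{85} \approx -16.703$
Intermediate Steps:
$f{\left(t \right)} = 246$ ($f{\left(t \right)} = -1 + 247 = 246$)
$A{\left(s \right)} = \sqrt{2} \sqrt{s}$ ($A{\left(s \right)} = \sqrt{2 s} = \sqrt{2} \sqrt{s}$)
$\frac{c{\left(-308 \right)}}{A{\left(170 \right)}} + \frac{f{\left(-475 \right)}}{351366} = - \frac{308}{\sqrt{2} \sqrt{170}} + \frac{246}{351366} = - \frac{308}{2 \sqrt{85}} + 246 \cdot \frac{1}{351366} = - 308 \frac{\sqrt{85}}{170} + \frac{41}{58561} = - \frac{154 \sqrt{85}}{85} + \frac{41}{58561} = \frac{41}{58561} - \frac{154 \sqrt{85}}{85}$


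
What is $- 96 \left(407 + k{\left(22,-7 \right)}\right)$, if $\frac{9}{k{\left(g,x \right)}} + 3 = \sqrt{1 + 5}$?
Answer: $-38208 + 288 \sqrt{6} \approx -37503.0$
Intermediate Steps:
$k{\left(g,x \right)} = \frac{9}{-3 + \sqrt{6}}$ ($k{\left(g,x \right)} = \frac{9}{-3 + \sqrt{1 + 5}} = \frac{9}{-3 + \sqrt{6}}$)
$- 96 \left(407 + k{\left(22,-7 \right)}\right) = - 96 \left(407 - \left(9 + 3 \sqrt{6}\right)\right) = - 96 \left(398 - 3 \sqrt{6}\right) = -38208 + 288 \sqrt{6}$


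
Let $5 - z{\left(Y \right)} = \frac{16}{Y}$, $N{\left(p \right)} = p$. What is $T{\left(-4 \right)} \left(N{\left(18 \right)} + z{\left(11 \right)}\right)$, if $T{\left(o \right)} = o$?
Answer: $- \frac{948}{11} \approx -86.182$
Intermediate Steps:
$z{\left(Y \right)} = 5 - \frac{16}{Y}$
$T{\left(-4 \right)} \left(N{\left(18 \right)} + z{\left(11 \right)}\right) = - 4 \left(18 + \left(5 - \frac{16}{11}\right)\right) = - 4 \left(18 + \frac{39}{11}\right) = \left(-4\right) \frac{237}{11} = - \frac{948}{11}$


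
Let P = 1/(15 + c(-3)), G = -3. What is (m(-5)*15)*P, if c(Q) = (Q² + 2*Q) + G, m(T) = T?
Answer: -5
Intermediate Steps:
c(Q) = -3 + Q² + 2*Q (c(Q) = (Q² + 2*Q) - 3 = -3 + Q² + 2*Q)
P = 1/15 (P = 1/(15 + (-3 + (-3)² + 2*(-3))) = 1/(15 + (-3 + 9 - 6)) = 1/(15 + 0) = 1/15 ≈ 0.066667)
(m(-5)*15)*P = -5*15*(1/15) = -75*1/15 = -5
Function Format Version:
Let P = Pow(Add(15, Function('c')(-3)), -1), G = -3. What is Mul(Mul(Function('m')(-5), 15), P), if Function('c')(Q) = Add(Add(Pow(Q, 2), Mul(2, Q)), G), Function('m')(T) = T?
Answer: -5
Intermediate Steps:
Function('c')(Q) = Add(-3, Pow(Q, 2), Mul(2, Q)) (Function('c')(Q) = Add(Add(Pow(Q, 2), Mul(2, Q)), -3) = Add(-3, Pow(Q, 2), Mul(2, Q)))
P = Rational(1, 15) (P = Pow(Add(15, Add(-3, Pow(-3, 2), Mul(2, -3))), -1) = Pow(Add(15, Add(-3, 9, -6)), -1) = Pow(Add(15, 0), -1) = Pow(15, -1) = Rational(1, 15) ≈ 0.066667)
Mul(Mul(Function('m')(-5), 15), P) = Mul(Mul(-5, 15), Rational(1, 15)) = Mul(-75, Rational(1, 15)) = -5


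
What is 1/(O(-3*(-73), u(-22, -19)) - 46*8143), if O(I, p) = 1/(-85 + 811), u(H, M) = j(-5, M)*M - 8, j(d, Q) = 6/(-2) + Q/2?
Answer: -726/271943627 ≈ -2.6697e-6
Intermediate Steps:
j(d, Q) = -3 + Q/2 (j(d, Q) = 6*(-½) + Q*(½) = -3 + Q/2)
u(H, M) = -8 + M*(-3 + M/2) (u(H, M) = (-3 + M/2)*M - 8 = M*(-3 + M/2) - 8 = -8 + M*(-3 + M/2))
O(I, p) = 1/726
1/(O(-3*(-73), u(-22, -19)) - 46*8143) = 1/(1/726 - 46*8143) = 1/(1/726 - 374578) = 1/(-271943627/726) = -726/271943627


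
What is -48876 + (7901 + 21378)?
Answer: -19597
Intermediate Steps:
-48876 + (7901 + 21378) = -48876 + 29279 = -19597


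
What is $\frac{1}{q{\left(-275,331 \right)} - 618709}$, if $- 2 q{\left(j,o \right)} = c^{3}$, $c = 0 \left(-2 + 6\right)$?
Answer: $- \frac{1}{618709} \approx -1.6163 \cdot 10^{-6}$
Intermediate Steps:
$c = 0$ ($c = 0 \cdot 4 = 0$)
$q{\left(j,o \right)} = 0$ ($q{\left(j,o \right)} = - \frac{0^{3}}{2} = \left(- \frac{1}{2}\right) 0 = 0$)
$\frac{1}{q{\left(-275,331 \right)} - 618709} = \frac{1}{0 - 618709} = \frac{1}{-618709} = - \frac{1}{618709}$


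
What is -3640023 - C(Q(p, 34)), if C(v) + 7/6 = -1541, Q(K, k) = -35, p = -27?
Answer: -21830885/6 ≈ -3.6385e+6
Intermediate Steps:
C(v) = -9253/6 (C(v) = -7/6 - 1541 = -9253/6)
-3640023 - C(Q(p, 34)) = -3640023 - 1*(-9253/6) = -3640023 + 9253/6 = -21830885/6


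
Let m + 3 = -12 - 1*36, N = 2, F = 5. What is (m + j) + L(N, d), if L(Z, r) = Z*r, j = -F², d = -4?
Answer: -84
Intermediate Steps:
j = -25 (j = -1*5² = -1*25 = -25)
m = -51 (m = -3 + (-12 - 1*36) = -3 + (-12 - 36) = -3 - 48 = -51)
(m + j) + L(N, d) = (-51 - 25) + 2*(-4) = -76 - 8 = -84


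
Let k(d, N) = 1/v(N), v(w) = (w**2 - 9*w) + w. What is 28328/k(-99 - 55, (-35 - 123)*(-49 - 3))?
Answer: 1910353296384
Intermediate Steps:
v(w) = w**2 - 8*w
k(d, N) = 1/(N*(-8 + N))
28328/k(-99 - 55, (-35 - 123)*(-49 - 3)) = 28328/((1/((((-35 - 123)*(-49 - 3)))*(-8 + (-35 - 123)*(-49 - 3))))) = 28328/((1/(((-158*(-52)))*(-8 - 158*(-52))))) = 28328/((1/(8216*(-8 + 8216)))) = 28328/(((1/8216)/8208)) = 28328/(((1/8216)*(1/8208))) = 28328/(1/67436928) = 28328*67436928 = 1910353296384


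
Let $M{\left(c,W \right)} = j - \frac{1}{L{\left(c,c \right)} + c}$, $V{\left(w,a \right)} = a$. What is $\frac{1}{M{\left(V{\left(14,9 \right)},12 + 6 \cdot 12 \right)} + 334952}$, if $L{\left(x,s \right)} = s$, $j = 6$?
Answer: $\frac{18}{6029243} \approx 2.9854 \cdot 10^{-6}$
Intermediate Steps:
$M{\left(c,W \right)} = 6 - \frac{1}{2 c}$ ($M{\left(c,W \right)} = 6 - \frac{1}{c + c} = 6 - \frac{1}{2 c}$)
$\frac{1}{M{\left(V{\left(14,9 \right)},12 + 6 \cdot 12 \right)} + 334952} = \frac{1}{\left(6 - \frac{1}{2 \cdot 9}\right) + 334952} = \frac{1}{\left(6 - \frac{1}{18}\right) + 334952} = \frac{1}{\frac{107}{18} + 334952} = \frac{1}{\frac{6029243}{18}} = \frac{18}{6029243}$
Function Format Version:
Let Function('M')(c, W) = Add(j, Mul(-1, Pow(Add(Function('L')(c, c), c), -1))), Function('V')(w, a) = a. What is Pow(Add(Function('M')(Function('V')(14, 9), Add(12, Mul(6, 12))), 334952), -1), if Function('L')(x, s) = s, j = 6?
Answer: Rational(18, 6029243) ≈ 2.9854e-6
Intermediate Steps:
Function('M')(c, W) = Add(6, Mul(Rational(-1, 2), Pow(c, -1))) (Function('M')(c, W) = Add(6, Mul(-1, Pow(Add(c, c), -1))) = Add(6, Mul(-1, Pow(Mul(2, c), -1))) = Add(6, Mul(-1, Mul(Rational(1, 2), Pow(c, -1)))) = Add(6, Mul(Rational(-1, 2), Pow(c, -1))))
Pow(Add(Function('M')(Function('V')(14, 9), Add(12, Mul(6, 12))), 334952), -1) = Pow(Add(Add(6, Mul(Rational(-1, 2), Pow(9, -1))), 334952), -1) = Pow(Add(Add(6, Mul(Rational(-1, 2), Rational(1, 9))), 334952), -1) = Pow(Add(Add(6, Rational(-1, 18)), 334952), -1) = Pow(Add(Rational(107, 18), 334952), -1) = Pow(Rational(6029243, 18), -1) = Rational(18, 6029243)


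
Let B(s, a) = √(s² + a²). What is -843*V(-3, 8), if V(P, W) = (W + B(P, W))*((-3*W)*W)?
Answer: 1294848 + 161856*√73 ≈ 2.6777e+6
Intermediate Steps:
B(s, a) = √(a² + s²)
V(P, W) = -3*W²*(W + √(P² + W²)) (V(P, W) = (W + √(W² + P²))*((-3*W)*W) = (W + √(P² + W²))*(-3*W²) = -3*W²*(W + √(P² + W²)))
-843*V(-3, 8) = -2529*8²*(-1*8 - √((-3)² + 8²)) = -2529*64*(-8 - √(9 + 64)) = -2529*64*(-8 - √73) = -843*(-1536 - 192*√73) = 1294848 + 161856*√73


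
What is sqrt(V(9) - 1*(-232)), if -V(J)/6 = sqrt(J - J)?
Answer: 2*sqrt(58) ≈ 15.232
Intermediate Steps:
V(J) = 0 (V(J) = -6*sqrt(J - J) = -6*sqrt(0) = -6*0 = 0)
sqrt(V(9) - 1*(-232)) = sqrt(0 - 1*(-232)) = sqrt(0 + 232) = sqrt(232) = 2*sqrt(58)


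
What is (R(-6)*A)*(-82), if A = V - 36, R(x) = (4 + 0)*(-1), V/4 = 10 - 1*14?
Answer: -17056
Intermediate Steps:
V = -16 (V = 4*(10 - 1*14) = 4*(10 - 14) = 4*(-4) = -16)
R(x) = -4 (R(x) = 4*(-1) = -4)
A = -52 (A = -16 - 36 = -52)
(R(-6)*A)*(-82) = -4*(-52)*(-82) = 208*(-82) = -17056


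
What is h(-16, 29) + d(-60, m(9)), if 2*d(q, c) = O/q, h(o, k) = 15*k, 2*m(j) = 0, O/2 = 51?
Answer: 8683/20 ≈ 434.15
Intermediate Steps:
O = 102 (O = 2*51 = 102)
m(j) = 0 (m(j) = (½)*0 = 0)
d(q, c) = 51/q (d(q, c) = (102/q)/2 = 51/q)
h(-16, 29) + d(-60, m(9)) = 15*29 + 51/(-60) = 435 + 51*(-1/60) = 435 - 17/20 = 8683/20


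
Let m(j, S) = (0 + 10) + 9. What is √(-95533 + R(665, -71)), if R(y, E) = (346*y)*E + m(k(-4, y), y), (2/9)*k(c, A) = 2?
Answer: 4*I*√1026994 ≈ 4053.6*I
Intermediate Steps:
k(c, A) = 9 (k(c, A) = (9/2)*2 = 9)
m(j, S) = 19 (m(j, S) = 10 + 9 = 19)
R(y, E) = 19 + 346*E*y (R(y, E) = (346*y)*E + 19 = 346*E*y + 19 = 19 + 346*E*y)
√(-95533 + R(665, -71)) = √(-95533 + (19 + 346*(-71)*665)) = √(-95533 + (19 - 16336390)) = √(-95533 - 16336371) = √(-16431904) = 4*I*√1026994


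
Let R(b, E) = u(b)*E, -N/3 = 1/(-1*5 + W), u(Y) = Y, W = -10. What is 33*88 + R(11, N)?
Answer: 14531/5 ≈ 2906.2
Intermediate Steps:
N = 1/5 (N = -3/(-1*5 - 10) = -3/(-5 - 10) = -3/(-15) = -3*(-1/15) = 1/5 ≈ 0.20000)
R(b, E) = E*b (R(b, E) = b*E = E*b)
33*88 + R(11, N) = 33*88 + (1/5)*11 = 2904 + 11/5 = 14531/5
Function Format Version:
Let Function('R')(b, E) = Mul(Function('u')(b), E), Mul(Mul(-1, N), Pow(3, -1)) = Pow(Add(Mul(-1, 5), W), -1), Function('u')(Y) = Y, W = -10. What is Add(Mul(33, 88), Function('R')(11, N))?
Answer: Rational(14531, 5) ≈ 2906.2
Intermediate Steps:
N = Rational(1, 5) (N = Mul(-3, Pow(Add(Mul(-1, 5), -10), -1)) = Mul(-3, Pow(Add(-5, -10), -1)) = Mul(-3, Pow(-15, -1)) = Mul(-3, Rational(-1, 15)) = Rational(1, 5) ≈ 0.20000)
Function('R')(b, E) = Mul(E, b) (Function('R')(b, E) = Mul(b, E) = Mul(E, b))
Add(Mul(33, 88), Function('R')(11, N)) = Add(Mul(33, 88), Mul(Rational(1, 5), 11)) = Add(2904, Rational(11, 5)) = Rational(14531, 5)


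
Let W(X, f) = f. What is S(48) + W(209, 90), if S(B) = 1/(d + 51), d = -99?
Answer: 4319/48 ≈ 89.979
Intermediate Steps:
S(B) = -1/48 (S(B) = 1/(-99 + 51) = 1/(-48) = -1/48)
S(48) + W(209, 90) = -1/48 + 90 = 4319/48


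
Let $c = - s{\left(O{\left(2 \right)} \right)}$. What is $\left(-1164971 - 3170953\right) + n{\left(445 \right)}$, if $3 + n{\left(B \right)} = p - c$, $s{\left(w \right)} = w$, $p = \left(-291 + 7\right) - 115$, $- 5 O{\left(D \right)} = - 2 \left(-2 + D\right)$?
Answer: $-4336326$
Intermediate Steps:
$O{\left(D \right)} = - \frac{4}{5} + \frac{2 D}{5}$ ($O{\left(D \right)} = - \frac{\left(-2\right) \left(-2 + D\right)}{5} = - \frac{4 - 2 D}{5} = - \frac{4}{5} + \frac{2 D}{5}$)
$p = -399$ ($p = -284 - 115 = -399$)
$c = 0$ ($c = - (- \frac{4}{5} + \frac{2}{5} \cdot 2) = - (- \frac{4}{5} + \frac{4}{5}) = \left(-1\right) 0 = 0$)
$n{\left(B \right)} = -402$ ($n{\left(B \right)} = -3 - 399 = -402$)
$\left(-1164971 - 3170953\right) + n{\left(445 \right)} = \left(-1164971 - 3170953\right) - 402 = -4335924 - 402 = -4336326$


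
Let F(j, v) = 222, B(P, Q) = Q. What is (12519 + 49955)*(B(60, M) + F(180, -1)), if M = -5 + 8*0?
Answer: 13556858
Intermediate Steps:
M = -5 (M = -5 + 0 = -5)
(12519 + 49955)*(B(60, M) + F(180, -1)) = (12519 + 49955)*(-5 + 222) = 62474*217 = 13556858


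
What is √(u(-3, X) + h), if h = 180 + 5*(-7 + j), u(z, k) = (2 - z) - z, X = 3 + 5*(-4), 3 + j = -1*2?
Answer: 8*√2 ≈ 11.314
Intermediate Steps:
j = -5 (j = -3 - 1*2 = -3 - 2 = -5)
X = -17 (X = 3 - 20 = -17)
u(z, k) = 2 - 2*z
h = 120 (h = 180 + 5*(-7 - 5) = 180 + 5*(-12) = 180 - 60 = 120)
√(u(-3, X) + h) = √((2 - 2*(-3)) + 120) = √((2 + 6) + 120) = √(8 + 120) = √128 = 8*√2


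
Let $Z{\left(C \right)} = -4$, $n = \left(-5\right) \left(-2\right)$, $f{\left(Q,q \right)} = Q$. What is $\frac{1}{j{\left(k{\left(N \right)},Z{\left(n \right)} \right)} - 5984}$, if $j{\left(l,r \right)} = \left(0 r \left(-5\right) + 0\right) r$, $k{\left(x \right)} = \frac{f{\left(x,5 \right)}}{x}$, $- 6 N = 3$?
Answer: $- \frac{1}{5984} \approx -0.00016711$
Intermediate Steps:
$N = - \frac{1}{2}$ ($N = \left(- \frac{1}{6}\right) 3 = - \frac{1}{2} \approx -0.5$)
$n = 10$
$k{\left(x \right)} = 1$ ($k{\left(x \right)} = \frac{x}{x} = 1$)
$j{\left(l,r \right)} = 0$ ($j{\left(l,r \right)} = \left(0 \left(-5\right) + 0\right) r = \left(0 + 0\right) r = 0 r = 0$)
$\frac{1}{j{\left(k{\left(N \right)},Z{\left(n \right)} \right)} - 5984} = \frac{1}{0 - 5984} = \frac{1}{-5984} = - \frac{1}{5984}$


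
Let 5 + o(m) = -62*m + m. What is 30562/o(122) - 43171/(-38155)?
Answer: -844598673/284140285 ≈ -2.9725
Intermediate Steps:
o(m) = -5 - 61*m (o(m) = -5 + (-62*m + m) = -5 - 61*m)
30562/o(122) - 43171/(-38155) = 30562/(-5 - 61*122) - 43171/(-38155) = 30562/(-5 - 7442) - 43171*(-1/38155) = 30562/(-7447) + 43171/38155 = 30562*(-1/7447) + 43171/38155 = -30562/7447 + 43171/38155 = -844598673/284140285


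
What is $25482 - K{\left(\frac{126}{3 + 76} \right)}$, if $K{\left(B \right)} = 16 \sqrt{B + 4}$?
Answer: $25482 - \frac{16 \sqrt{34918}}{79} \approx 25444.0$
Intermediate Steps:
$K{\left(B \right)} = 16 \sqrt{4 + B}$
$25482 - K{\left(\frac{126}{3 + 76} \right)} = 25482 - 16 \sqrt{4 + \frac{126}{3 + 76}} = 25482 - 16 \sqrt{4 + \frac{126}{79}} = 25482 - 16 \sqrt{\frac{442}{79}} = 25482 - 16 \frac{\sqrt{34918}}{79} = 25482 - \frac{16 \sqrt{34918}}{79}$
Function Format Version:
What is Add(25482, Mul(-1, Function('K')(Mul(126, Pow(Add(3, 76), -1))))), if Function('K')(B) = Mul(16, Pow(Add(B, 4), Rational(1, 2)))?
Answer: Add(25482, Mul(Rational(-16, 79), Pow(34918, Rational(1, 2)))) ≈ 25444.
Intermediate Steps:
Function('K')(B) = Mul(16, Pow(Add(4, B), Rational(1, 2)))
Add(25482, Mul(-1, Function('K')(Mul(126, Pow(Add(3, 76), -1))))) = Add(25482, Mul(-1, Mul(16, Pow(Add(4, Mul(126, Pow(Add(3, 76), -1))), Rational(1, 2))))) = Add(25482, Mul(-1, Mul(16, Pow(Add(4, Mul(126, Pow(79, -1))), Rational(1, 2))))) = Add(25482, Mul(-1, Mul(16, Pow(Add(4, Mul(126, Rational(1, 79))), Rational(1, 2))))) = Add(25482, Mul(-1, Mul(16, Pow(Add(4, Rational(126, 79)), Rational(1, 2))))) = Add(25482, Mul(-1, Mul(16, Pow(Rational(442, 79), Rational(1, 2))))) = Add(25482, Mul(-1, Mul(16, Mul(Rational(1, 79), Pow(34918, Rational(1, 2)))))) = Add(25482, Mul(-1, Mul(Rational(16, 79), Pow(34918, Rational(1, 2))))) = Add(25482, Mul(Rational(-16, 79), Pow(34918, Rational(1, 2))))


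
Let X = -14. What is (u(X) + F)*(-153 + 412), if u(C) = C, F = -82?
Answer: -24864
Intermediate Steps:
(u(X) + F)*(-153 + 412) = (-14 - 82)*(-153 + 412) = -96*259 = -24864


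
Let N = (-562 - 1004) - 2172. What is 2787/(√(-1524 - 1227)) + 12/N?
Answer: -2/623 - 929*I*√2751/917 ≈ -0.0032103 - 53.136*I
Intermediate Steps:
N = -3738 (N = -1566 - 2172 = -3738)
2787/(√(-1524 - 1227)) + 12/N = 2787/(√(-1524 - 1227)) + 12/(-3738) = 2787/(√(-2751)) + 12*(-1/3738) = 2787/((I*√2751)) - 2/623 = 2787*(-I*√2751/2751) - 2/623 = -929*I*√2751/917 - 2/623 = -2/623 - 929*I*√2751/917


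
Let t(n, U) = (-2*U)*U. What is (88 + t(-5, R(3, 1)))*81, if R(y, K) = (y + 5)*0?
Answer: 7128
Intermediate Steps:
R(y, K) = 0 (R(y, K) = (5 + y)*0 = 0)
t(n, U) = -2*U²
(88 + t(-5, R(3, 1)))*81 = (88 - 2*0²)*81 = (88 - 2*0)*81 = (88 + 0)*81 = 88*81 = 7128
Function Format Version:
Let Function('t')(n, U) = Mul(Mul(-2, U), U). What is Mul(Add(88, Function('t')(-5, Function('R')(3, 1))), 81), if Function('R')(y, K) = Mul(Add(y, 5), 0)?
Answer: 7128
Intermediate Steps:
Function('R')(y, K) = 0 (Function('R')(y, K) = Mul(Add(5, y), 0) = 0)
Function('t')(n, U) = Mul(-2, Pow(U, 2))
Mul(Add(88, Function('t')(-5, Function('R')(3, 1))), 81) = Mul(Add(88, Mul(-2, Pow(0, 2))), 81) = Mul(Add(88, Mul(-2, 0)), 81) = Mul(Add(88, 0), 81) = Mul(88, 81) = 7128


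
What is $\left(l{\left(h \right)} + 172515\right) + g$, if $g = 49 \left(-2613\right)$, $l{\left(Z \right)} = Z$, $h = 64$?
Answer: $44542$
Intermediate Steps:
$g = -128037$
$\left(l{\left(h \right)} + 172515\right) + g = \left(64 + 172515\right) - 128037 = 172579 - 128037 = 44542$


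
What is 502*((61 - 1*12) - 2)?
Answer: 23594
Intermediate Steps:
502*((61 - 1*12) - 2) = 502*((61 - 12) - 2) = 502*(49 - 2) = 502*47 = 23594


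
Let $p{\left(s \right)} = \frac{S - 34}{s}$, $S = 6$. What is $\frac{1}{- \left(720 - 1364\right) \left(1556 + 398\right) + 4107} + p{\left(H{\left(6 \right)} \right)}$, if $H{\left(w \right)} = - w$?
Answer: $\frac{17674765}{3787449} \approx 4.6667$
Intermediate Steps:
$p{\left(s \right)} = - \frac{28}{s}$ ($p{\left(s \right)} = \frac{6 - 34}{s} = - \frac{28}{s}$)
$\frac{1}{- \left(720 - 1364\right) \left(1556 + 398\right) + 4107} + p{\left(H{\left(6 \right)} \right)} = \frac{1}{- \left(720 - 1364\right) \left(1556 + 398\right) + 4107} - \frac{28}{\left(-1\right) 6} = \frac{1}{- \left(-644\right) 1954 + 4107} - \frac{28}{-6} = \frac{1}{\left(-1\right) \left(-1258376\right) + 4107} - - \frac{14}{3} = \frac{1}{1258376 + 4107} + \frac{14}{3} = \frac{1}{1262483} + \frac{14}{3} = \frac{17674765}{3787449}$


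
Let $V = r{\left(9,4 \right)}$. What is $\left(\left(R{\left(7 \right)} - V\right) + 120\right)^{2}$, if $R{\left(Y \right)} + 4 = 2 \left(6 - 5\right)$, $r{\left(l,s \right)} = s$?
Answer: $12996$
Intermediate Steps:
$R{\left(Y \right)} = -2$ ($R{\left(Y \right)} = -4 + 2 \left(6 - 5\right) = -4 + 2 \cdot 1 = -4 + 2 = -2$)
$V = 4$
$\left(\left(R{\left(7 \right)} - V\right) + 120\right)^{2} = \left(\left(-2 - 4\right) + 120\right)^{2} = \left(-6 + 120\right)^{2} = 114^{2} = 12996$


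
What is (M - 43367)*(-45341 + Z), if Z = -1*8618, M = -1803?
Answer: 2437328030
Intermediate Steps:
Z = -8618
(M - 43367)*(-45341 + Z) = (-1803 - 43367)*(-45341 - 8618) = -45170*(-53959) = 2437328030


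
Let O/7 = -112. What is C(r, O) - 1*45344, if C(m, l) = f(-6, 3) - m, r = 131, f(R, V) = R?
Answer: -45481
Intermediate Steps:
O = -784 (O = 7*(-112) = -784)
C(m, l) = -6 - m
C(r, O) - 1*45344 = (-6 - 1*131) - 1*45344 = (-6 - 131) - 45344 = -137 - 45344 = -45481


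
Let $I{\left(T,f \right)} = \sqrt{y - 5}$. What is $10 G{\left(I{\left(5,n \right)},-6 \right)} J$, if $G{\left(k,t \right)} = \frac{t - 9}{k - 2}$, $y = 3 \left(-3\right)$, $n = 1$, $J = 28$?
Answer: $\frac{1400}{3} + \frac{700 i \sqrt{14}}{3} \approx 466.67 + 873.05 i$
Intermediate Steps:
$y = -9$
$I{\left(T,f \right)} = i \sqrt{14}$ ($I{\left(T,f \right)} = \sqrt{-9 - 5} = \sqrt{-14} = i \sqrt{14}$)
$G{\left(k,t \right)} = \frac{-9 + t}{-2 + k}$
$10 G{\left(I{\left(5,n \right)},-6 \right)} J = 10 \frac{-9 - 6}{-2 + i \sqrt{14}} \cdot 28 = 10 \frac{1}{-2 + i \sqrt{14}} \left(-15\right) 28 = 10 \left(- \frac{15}{-2 + i \sqrt{14}}\right) 28 = - \frac{150}{-2 + i \sqrt{14}} \cdot 28 = - \frac{4200}{-2 + i \sqrt{14}}$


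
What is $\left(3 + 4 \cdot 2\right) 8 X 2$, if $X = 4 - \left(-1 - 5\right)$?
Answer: $1760$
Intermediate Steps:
$X = 10$ ($X = 4 - -6 = 4 + 6 = 10$)
$\left(3 + 4 \cdot 2\right) 8 X 2 = \left(3 + 4 \cdot 2\right) 8 \cdot 10 \cdot 2 = \left(3 + 8\right) 8 \cdot 20 = 11 \cdot 8 \cdot 20 = 88 \cdot 20 = 1760$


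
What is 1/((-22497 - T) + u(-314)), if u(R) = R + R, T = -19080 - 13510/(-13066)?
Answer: -6533/26432740 ≈ -0.00024716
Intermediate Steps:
T = -124642885/6533 (T = -19080 - 13510*(-1/13066) = -19080 + 6755/6533 = -124642885/6533 ≈ -19079.)
u(R) = 2*R
1/((-22497 - T) + u(-314)) = 1/((-22497 - 1*(-124642885/6533)) + 2*(-314)) = 1/((-22497 + 124642885/6533) - 628) = 1/(-22330016/6533 - 628) = 1/(-26432740/6533) = -6533/26432740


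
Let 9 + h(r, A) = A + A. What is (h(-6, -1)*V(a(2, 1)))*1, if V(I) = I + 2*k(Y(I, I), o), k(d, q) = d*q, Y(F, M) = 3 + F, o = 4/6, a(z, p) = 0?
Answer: -44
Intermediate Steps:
o = 2/3 (o = 4*(1/6) = 2/3 ≈ 0.66667)
h(r, A) = -9 + 2*A (h(r, A) = -9 + (A + A) = -9 + 2*A)
V(I) = 4 + 7*I/3 (V(I) = I + 2*((3 + I)*(2/3)) = I + 2*(2 + 2*I/3) = I + (4 + 4*I/3) = 4 + 7*I/3)
(h(-6, -1)*V(a(2, 1)))*1 = ((-9 + 2*(-1))*(4 + (7/3)*0))*1 = ((-9 - 2)*(4 + 0))*1 = -11*4*1 = -44*1 = -44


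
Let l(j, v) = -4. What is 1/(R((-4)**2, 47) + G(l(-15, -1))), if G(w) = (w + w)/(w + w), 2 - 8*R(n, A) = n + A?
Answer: -8/53 ≈ -0.15094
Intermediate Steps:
R(n, A) = 1/4 - A/8 - n/8 (R(n, A) = 1/4 - (n + A)/8 = 1/4 - (A + n)/8 = 1/4 + (-A/8 - n/8) = 1/4 - A/8 - n/8)
G(w) = 1 (G(w) = (2*w)/((2*w)) = (2*w)*(1/(2*w)) = 1)
1/(R((-4)**2, 47) + G(l(-15, -1))) = 1/((1/4 - 1/8*47 - 1/8*(-4)**2) + 1) = 1/((1/4 - 47/8 - 1/8*16) + 1) = 1/((1/4 - 47/8 - 2) + 1) = 1/(-61/8 + 1) = 1/(-53/8) = -8/53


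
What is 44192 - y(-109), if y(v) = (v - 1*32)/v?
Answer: 4816787/109 ≈ 44191.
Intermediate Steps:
y(v) = (-32 + v)/v (y(v) = (v - 32)/v = (-32 + v)/v)
44192 - y(-109) = 44192 - (-32 - 109)/(-109) = 44192 - (-1)*(-141)/109 = 44192 - 1*141/109 = 44192 - 141/109 = 4816787/109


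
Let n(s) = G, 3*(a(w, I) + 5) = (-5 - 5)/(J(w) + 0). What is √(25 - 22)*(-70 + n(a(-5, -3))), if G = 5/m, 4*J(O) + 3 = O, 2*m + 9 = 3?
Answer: -215*√3/3 ≈ -124.13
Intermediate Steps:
m = -3 (m = -9/2 + (½)*3 = -9/2 + 3/2 = -3)
J(O) = -¾ + O/4
a(w, I) = -5 - 10/(3*(-¾ + w/4)) (a(w, I) = -5 + ((-5 - 5)/((-¾ + w/4) + 0))/3 = -5 + (-10/(-¾ + w/4))/3 = -5 - 10/(3*(-¾ + w/4)))
G = -5/3 (G = 5/(-3) = 5*(-⅓) = -5/3 ≈ -1.6667)
n(s) = -5/3
√(25 - 22)*(-70 + n(a(-5, -3))) = √(25 - 22)*(-70 - 5/3) = √3*(-215/3) = -215*√3/3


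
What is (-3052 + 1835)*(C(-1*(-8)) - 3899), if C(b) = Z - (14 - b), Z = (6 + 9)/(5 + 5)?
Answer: 9501119/2 ≈ 4.7506e+6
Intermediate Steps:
Z = 3/2 (Z = 15/10 = 15*(⅒) = 3/2 ≈ 1.5000)
C(b) = -25/2 + b (C(b) = 3/2 - (14 - b) = 3/2 + (-14 + b) = -25/2 + b)
(-3052 + 1835)*(C(-1*(-8)) - 3899) = (-3052 + 1835)*((-25/2 - 1*(-8)) - 3899) = -1217*((-25/2 + 8) - 3899) = -1217*(-9/2 - 3899) = -1217*(-7807/2) = 9501119/2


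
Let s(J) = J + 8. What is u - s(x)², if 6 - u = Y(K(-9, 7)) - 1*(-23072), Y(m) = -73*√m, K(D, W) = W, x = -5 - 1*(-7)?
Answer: -23166 + 73*√7 ≈ -22973.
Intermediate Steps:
x = 2 (x = -5 + 7 = 2)
s(J) = 8 + J
u = -23066 + 73*√7 (u = 6 - (-73*√7 - 1*(-23072)) = 6 - (-73*√7 + 23072) = 6 - (23072 - 73*√7) = 6 + (-23072 + 73*√7) = -23066 + 73*√7 ≈ -22873.)
u - s(x)² = (-23066 + 73*√7) - (8 + 2)² = (-23066 + 73*√7) - 1*10² = (-23066 + 73*√7) - 1*100 = (-23066 + 73*√7) - 100 = -23166 + 73*√7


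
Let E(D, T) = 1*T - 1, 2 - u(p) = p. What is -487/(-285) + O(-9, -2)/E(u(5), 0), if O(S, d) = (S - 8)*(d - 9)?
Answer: -52808/285 ≈ -185.29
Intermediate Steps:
u(p) = 2 - p
O(S, d) = (-9 + d)*(-8 + S) (O(S, d) = (-8 + S)*(-9 + d) = (-9 + d)*(-8 + S))
E(D, T) = -1 + T (E(D, T) = T - 1 = -1 + T)
-487/(-285) + O(-9, -2)/E(u(5), 0) = -487/(-285) + (72 - 9*(-9) - 8*(-2) - 9*(-2))/(-1 + 0) = -487*(-1/285) + (72 + 81 + 16 + 18)/(-1) = 487/285 + 187*(-1) = 487/285 - 187 = -52808/285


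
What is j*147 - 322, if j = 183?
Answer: 26579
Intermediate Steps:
j*147 - 322 = 183*147 - 322 = 26901 - 322 = 26579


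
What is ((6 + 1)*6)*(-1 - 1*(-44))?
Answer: 1806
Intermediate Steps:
((6 + 1)*6)*(-1 - 1*(-44)) = (7*6)*(-1 + 44) = 42*43 = 1806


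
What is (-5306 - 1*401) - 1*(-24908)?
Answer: 19201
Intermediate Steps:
(-5306 - 1*401) - 1*(-24908) = (-5306 - 401) + 24908 = -5707 + 24908 = 19201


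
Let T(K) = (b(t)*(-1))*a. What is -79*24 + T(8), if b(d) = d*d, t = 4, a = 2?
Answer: -1928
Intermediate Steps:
b(d) = d**2
T(K) = -32 (T(K) = (4**2*(-1))*2 = (16*(-1))*2 = -16*2 = -32)
-79*24 + T(8) = -79*24 - 32 = -1896 - 32 = -1928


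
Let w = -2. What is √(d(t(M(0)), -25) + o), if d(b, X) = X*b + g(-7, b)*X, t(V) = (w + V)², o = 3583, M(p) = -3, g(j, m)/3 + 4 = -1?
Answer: √3333 ≈ 57.732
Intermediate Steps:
g(j, m) = -15 (g(j, m) = -12 + 3*(-1) = -12 - 3 = -15)
t(V) = (-2 + V)²
d(b, X) = -15*X + X*b (d(b, X) = X*b - 15*X = -15*X + X*b)
√(d(t(M(0)), -25) + o) = √(-25*(-15 + (-2 - 3)²) + 3583) = √(-25*(-15 + (-5)²) + 3583) = √(-25*(-15 + 25) + 3583) = √(-25*10 + 3583) = √(-250 + 3583) = √3333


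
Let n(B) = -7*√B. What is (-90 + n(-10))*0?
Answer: 0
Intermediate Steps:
(-90 + n(-10))*0 = (-90 - 7*I*√10)*0 = 0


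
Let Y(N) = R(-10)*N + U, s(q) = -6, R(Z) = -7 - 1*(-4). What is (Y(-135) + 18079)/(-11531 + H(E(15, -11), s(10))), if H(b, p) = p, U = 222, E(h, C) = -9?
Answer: -18706/11537 ≈ -1.6214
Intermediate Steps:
R(Z) = -3 (R(Z) = -7 + 4 = -3)
Y(N) = 222 - 3*N (Y(N) = -3*N + 222 = 222 - 3*N)
(Y(-135) + 18079)/(-11531 + H(E(15, -11), s(10))) = ((222 - 3*(-135)) + 18079)/(-11531 - 6) = ((222 + 405) + 18079)/(-11537) = (627 + 18079)*(-1/11537) = 18706*(-1/11537) = -18706/11537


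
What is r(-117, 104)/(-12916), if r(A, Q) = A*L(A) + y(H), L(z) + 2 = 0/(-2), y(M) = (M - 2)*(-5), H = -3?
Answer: -259/12916 ≈ -0.020053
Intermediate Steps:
y(M) = 10 - 5*M (y(M) = (-2 + M)*(-5) = 10 - 5*M)
L(z) = -2 (L(z) = -2 + 0/(-2) = -2 + 0*(-½) = -2 + 0 = -2)
r(A, Q) = 25 - 2*A (r(A, Q) = A*(-2) + (10 - 5*(-3)) = -2*A + (10 + 15) = -2*A + 25 = 25 - 2*A)
r(-117, 104)/(-12916) = (25 - 2*(-117))/(-12916) = (25 + 234)*(-1/12916) = 259*(-1/12916) = -259/12916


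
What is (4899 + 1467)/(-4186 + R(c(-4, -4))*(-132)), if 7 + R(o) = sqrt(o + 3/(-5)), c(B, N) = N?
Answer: -25957365/13400993 + 210078*I*sqrt(115)/13400993 ≈ -1.937 + 0.16811*I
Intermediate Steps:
R(o) = -7 + sqrt(-3/5 + o) (R(o) = -7 + sqrt(o + 3/(-5)) = -7 + sqrt(o + 3*(-1/5)) = -7 + sqrt(o - 3/5) = -7 + sqrt(-3/5 + o))
(4899 + 1467)/(-4186 + R(c(-4, -4))*(-132)) = (4899 + 1467)/(-4186 + (-7 + sqrt(-15 + 25*(-4))/5)*(-132)) = 6366/(-4186 + (-7 + sqrt(-15 - 100)/5)*(-132)) = 6366/(-4186 + (-7 + sqrt(-115)/5)*(-132)) = 6366/(-4186 + (-7 + (I*sqrt(115))/5)*(-132)) = 6366/(-4186 + (-7 + I*sqrt(115)/5)*(-132)) = 6366/(-4186 + (924 - 132*I*sqrt(115)/5)) = 6366/(-3262 - 132*I*sqrt(115)/5)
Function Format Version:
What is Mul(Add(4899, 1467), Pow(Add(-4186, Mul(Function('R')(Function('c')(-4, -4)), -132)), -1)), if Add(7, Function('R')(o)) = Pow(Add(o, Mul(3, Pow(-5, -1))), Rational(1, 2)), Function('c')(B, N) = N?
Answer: Add(Rational(-25957365, 13400993), Mul(Rational(210078, 13400993), I, Pow(115, Rational(1, 2)))) ≈ Add(-1.9370, Mul(0.16811, I))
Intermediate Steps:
Function('R')(o) = Add(-7, Pow(Add(Rational(-3, 5), o), Rational(1, 2))) (Function('R')(o) = Add(-7, Pow(Add(o, Mul(3, Pow(-5, -1))), Rational(1, 2))) = Add(-7, Pow(Add(o, Mul(3, Rational(-1, 5))), Rational(1, 2))) = Add(-7, Pow(Add(o, Rational(-3, 5)), Rational(1, 2))) = Add(-7, Pow(Add(Rational(-3, 5), o), Rational(1, 2))))
Mul(Add(4899, 1467), Pow(Add(-4186, Mul(Function('R')(Function('c')(-4, -4)), -132)), -1)) = Mul(Add(4899, 1467), Pow(Add(-4186, Mul(Add(-7, Mul(Rational(1, 5), Pow(Add(-15, Mul(25, -4)), Rational(1, 2)))), -132)), -1)) = Mul(6366, Pow(Add(-4186, Mul(Add(-7, Mul(Rational(1, 5), Pow(Add(-15, -100), Rational(1, 2)))), -132)), -1)) = Mul(6366, Pow(Add(-4186, Mul(Add(-7, Mul(Rational(1, 5), Pow(-115, Rational(1, 2)))), -132)), -1)) = Mul(6366, Pow(Add(-4186, Mul(Add(-7, Mul(Rational(1, 5), Mul(I, Pow(115, Rational(1, 2))))), -132)), -1)) = Mul(6366, Pow(Add(-4186, Mul(Add(-7, Mul(Rational(1, 5), I, Pow(115, Rational(1, 2)))), -132)), -1)) = Mul(6366, Pow(Add(-4186, Add(924, Mul(Rational(-132, 5), I, Pow(115, Rational(1, 2))))), -1)) = Mul(6366, Pow(Add(-3262, Mul(Rational(-132, 5), I, Pow(115, Rational(1, 2)))), -1))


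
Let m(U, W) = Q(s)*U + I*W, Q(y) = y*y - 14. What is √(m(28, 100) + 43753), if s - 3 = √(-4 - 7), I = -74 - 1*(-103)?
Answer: √(46205 + 168*I*√11) ≈ 214.96 + 1.296*I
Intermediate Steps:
I = 29 (I = -74 + 103 = 29)
s = 3 + I*√11 (s = 3 + √(-4 - 7) = 3 + √(-11) = 3 + I*√11 ≈ 3.0 + 3.3166*I)
Q(y) = -14 + y² (Q(y) = y² - 14 = -14 + y²)
m(U, W) = 29*W + U*(-14 + (3 + I*√11)²) (m(U, W) = (-14 + (3 + I*√11)²)*U + 29*W = U*(-14 + (3 + I*√11)²) + 29*W = 29*W + U*(-14 + (3 + I*√11)²))
√(m(28, 100) + 43753) = √((29*100 - 1*28*(14 - (3 + I*√11)²)) + 43753) = √((2900 + (-392 + 28*(3 + I*√11)²)) + 43753) = √((2508 + 28*(3 + I*√11)²) + 43753) = √(46261 + 28*(3 + I*√11)²)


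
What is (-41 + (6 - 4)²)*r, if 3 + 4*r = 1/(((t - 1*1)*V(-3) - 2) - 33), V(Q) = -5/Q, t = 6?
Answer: 8991/320 ≈ 28.097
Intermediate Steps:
r = -243/320 (r = -¾ + 1/(4*(((6 - 1*1)*(-5/(-3)) - 2) - 33)) = -¾ + 1/(4*(((6 - 1)*(-5*(-⅓)) - 2) - 33)) = -¾ + 1/(4*((5*(5/3) - 2) - 33)) = -¾ + 1/(4*((25/3 - 2) - 33)) = -¾ + 1/(4*(19/3 - 33)) = -¾ + 1/(4*(-80/3)) = -¾ + (¼)*(-3/80) = -¾ - 3/320 = -243/320 ≈ -0.75937)
(-41 + (6 - 4)²)*r = (-41 + (6 - 4)²)*(-243/320) = (-41 + 2²)*(-243/320) = (-41 + 4)*(-243/320) = -37*(-243/320) = 8991/320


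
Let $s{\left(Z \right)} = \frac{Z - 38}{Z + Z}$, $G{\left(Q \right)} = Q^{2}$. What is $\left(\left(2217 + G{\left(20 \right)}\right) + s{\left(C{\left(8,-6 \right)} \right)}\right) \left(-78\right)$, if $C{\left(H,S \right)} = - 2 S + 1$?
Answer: $-204051$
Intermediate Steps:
$C{\left(H,S \right)} = 1 - 2 S$
$s{\left(Z \right)} = \frac{-38 + Z}{2 Z}$
$\left(\left(2217 + G{\left(20 \right)}\right) + s{\left(C{\left(8,-6 \right)} \right)}\right) \left(-78\right) = \left(\left(2217 + 20^{2}\right) + \frac{-38 + \left(1 - -12\right)}{2 \left(1 - -12\right)}\right) \left(-78\right) = \left(\left(2217 + 400\right) + \frac{-38 + \left(1 + 12\right)}{2 \left(1 + 12\right)}\right) \left(-78\right) = \left(2617 + \frac{-38 + 13}{2 \cdot 13}\right) \left(-78\right) = \left(2617 + \frac{1}{2} \cdot \frac{1}{13} \left(-25\right)\right) \left(-78\right) = \left(2617 - \frac{25}{26}\right) \left(-78\right) = \frac{68017}{26} \left(-78\right) = -204051$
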